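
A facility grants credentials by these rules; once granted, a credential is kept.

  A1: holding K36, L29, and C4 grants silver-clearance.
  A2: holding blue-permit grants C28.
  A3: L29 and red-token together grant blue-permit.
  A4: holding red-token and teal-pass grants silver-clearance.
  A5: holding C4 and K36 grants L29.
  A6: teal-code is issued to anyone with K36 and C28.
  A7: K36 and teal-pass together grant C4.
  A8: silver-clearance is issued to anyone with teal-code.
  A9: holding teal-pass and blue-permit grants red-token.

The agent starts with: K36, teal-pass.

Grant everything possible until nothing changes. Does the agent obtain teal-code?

No

teal-code would need K36 and C28 (A6), but C28 is never granted.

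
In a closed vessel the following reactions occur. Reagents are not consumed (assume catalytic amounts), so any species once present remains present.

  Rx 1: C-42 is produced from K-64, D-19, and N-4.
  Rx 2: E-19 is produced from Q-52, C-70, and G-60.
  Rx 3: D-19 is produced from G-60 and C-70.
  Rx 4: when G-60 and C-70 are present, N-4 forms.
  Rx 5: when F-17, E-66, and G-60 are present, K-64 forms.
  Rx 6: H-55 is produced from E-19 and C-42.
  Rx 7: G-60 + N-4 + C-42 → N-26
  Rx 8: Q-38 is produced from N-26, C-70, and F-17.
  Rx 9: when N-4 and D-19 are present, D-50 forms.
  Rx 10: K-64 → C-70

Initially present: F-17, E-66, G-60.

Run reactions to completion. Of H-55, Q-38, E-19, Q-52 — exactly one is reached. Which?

Q-38

F-17, E-66, and G-60 present → K-64 forms (Rx 5).
K-64 present → C-70 forms (Rx 10).
G-60 and C-70 present → D-19 forms (Rx 3).
G-60 and C-70 present → N-4 forms (Rx 4).
K-64, D-19, and N-4 present → C-42 forms (Rx 1).
G-60, N-4, and C-42 present → N-26 forms (Rx 7).
N-26, C-70, and F-17 present → Q-38 forms (Rx 8).
H-55 would need E-19 and C-42 (Rx 6), but E-19 never forms. No rule produces Q-52, and it is not given. E-19 would need Q-52, C-70, and G-60 (Rx 2), but Q-52 never forms.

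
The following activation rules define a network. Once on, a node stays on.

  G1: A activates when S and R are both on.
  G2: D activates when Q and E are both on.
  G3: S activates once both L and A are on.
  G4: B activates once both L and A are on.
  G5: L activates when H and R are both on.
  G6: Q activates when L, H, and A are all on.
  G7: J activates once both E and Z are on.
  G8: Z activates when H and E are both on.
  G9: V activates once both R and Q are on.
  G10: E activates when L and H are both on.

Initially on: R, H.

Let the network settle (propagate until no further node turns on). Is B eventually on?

No

B would need L and A (G4), but A never turns on.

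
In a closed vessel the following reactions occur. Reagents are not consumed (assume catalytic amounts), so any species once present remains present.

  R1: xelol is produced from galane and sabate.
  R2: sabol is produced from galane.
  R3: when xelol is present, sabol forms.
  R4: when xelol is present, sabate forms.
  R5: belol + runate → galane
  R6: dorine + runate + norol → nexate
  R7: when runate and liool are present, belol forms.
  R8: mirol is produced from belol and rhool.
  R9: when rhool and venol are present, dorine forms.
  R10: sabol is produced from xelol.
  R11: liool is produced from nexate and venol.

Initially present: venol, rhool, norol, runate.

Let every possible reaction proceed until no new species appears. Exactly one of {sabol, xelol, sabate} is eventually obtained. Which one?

sabol

rhool and venol present → dorine forms (R9).
dorine, runate, and norol present → nexate forms (R6).
nexate and venol present → liool forms (R11).
runate and liool present → belol forms (R7).
belol and runate present → galane forms (R5).
galane present → sabol forms (R2).
xelol would need galane and sabate (R1), but sabate never forms. sabate would need xelol (R4), but xelol never forms.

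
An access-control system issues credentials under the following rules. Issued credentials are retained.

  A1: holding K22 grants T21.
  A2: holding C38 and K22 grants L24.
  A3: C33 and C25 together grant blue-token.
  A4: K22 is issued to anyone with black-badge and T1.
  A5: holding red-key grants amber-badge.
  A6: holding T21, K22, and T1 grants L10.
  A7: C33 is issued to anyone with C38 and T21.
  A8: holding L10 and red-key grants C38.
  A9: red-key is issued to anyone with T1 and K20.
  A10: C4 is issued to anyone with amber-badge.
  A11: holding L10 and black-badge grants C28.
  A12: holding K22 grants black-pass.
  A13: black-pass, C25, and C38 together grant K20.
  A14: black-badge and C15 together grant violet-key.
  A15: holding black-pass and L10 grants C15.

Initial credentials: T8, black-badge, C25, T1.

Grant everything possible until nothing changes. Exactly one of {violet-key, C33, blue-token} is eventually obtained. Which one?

violet-key

Holding black-badge and T1 grants K22 (A4).
Holding K22 grants black-pass (A12).
Holding K22 grants T21 (A1).
Holding T21, K22, and T1 grants L10 (A6).
Holding black-pass and L10 grants C15 (A15).
Holding black-badge and C15 grants violet-key (A14).
blue-token would need C33 and C25 (A3), but C33 is never granted. C33 would need C38 and T21 (A7), but C38 is never granted.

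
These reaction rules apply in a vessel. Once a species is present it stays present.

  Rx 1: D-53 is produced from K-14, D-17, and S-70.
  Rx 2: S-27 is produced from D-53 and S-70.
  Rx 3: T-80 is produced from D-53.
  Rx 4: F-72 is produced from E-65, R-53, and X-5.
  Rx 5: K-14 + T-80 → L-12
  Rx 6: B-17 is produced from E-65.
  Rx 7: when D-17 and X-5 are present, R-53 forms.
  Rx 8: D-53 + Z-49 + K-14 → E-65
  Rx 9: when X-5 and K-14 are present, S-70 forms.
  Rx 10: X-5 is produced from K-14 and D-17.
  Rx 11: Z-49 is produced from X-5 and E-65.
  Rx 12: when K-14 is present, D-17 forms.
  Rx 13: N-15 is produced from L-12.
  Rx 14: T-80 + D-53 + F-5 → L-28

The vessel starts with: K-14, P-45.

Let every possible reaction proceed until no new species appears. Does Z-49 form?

No

Z-49 would need X-5 and E-65 (Rx 11), but E-65 never forms.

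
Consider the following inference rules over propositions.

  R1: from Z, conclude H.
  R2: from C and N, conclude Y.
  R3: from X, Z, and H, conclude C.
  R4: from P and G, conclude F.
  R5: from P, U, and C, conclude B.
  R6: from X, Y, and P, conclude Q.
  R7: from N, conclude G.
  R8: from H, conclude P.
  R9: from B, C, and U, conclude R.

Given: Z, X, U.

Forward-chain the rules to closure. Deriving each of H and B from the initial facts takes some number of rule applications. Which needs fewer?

H: From Z, R1 gives H. [1 rule application]
B: From Z, R1 gives H. X, Z, and H hold, so C follows (R3). From H, R8 gives P. P, U, and C hold, so B follows (R5). [4 rule applications]
H needs fewer.

H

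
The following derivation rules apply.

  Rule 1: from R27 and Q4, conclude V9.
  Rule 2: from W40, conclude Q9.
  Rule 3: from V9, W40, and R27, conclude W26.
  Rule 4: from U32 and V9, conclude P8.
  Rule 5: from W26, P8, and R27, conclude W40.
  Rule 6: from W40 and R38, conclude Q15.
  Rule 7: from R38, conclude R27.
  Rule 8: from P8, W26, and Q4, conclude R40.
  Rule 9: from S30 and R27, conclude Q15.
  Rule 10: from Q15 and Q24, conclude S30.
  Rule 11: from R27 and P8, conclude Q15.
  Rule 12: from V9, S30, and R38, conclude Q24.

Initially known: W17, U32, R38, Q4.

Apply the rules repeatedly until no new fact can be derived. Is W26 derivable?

No

W26 would need V9, W40, and R27 (Rule 3), but W40 is never established.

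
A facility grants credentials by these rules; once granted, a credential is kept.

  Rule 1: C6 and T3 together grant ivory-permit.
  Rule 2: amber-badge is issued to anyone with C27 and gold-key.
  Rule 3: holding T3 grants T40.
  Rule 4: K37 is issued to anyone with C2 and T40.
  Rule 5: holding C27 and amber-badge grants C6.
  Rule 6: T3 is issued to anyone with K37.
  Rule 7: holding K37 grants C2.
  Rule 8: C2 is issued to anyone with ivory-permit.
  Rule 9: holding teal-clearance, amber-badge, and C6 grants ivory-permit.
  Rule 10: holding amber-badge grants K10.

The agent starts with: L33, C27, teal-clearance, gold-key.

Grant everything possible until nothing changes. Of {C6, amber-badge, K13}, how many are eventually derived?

2

Holding C27 and gold-key grants amber-badge (Rule 2).
Holding C27 and amber-badge grants C6 (Rule 5).
C6: reached.
amber-badge: reached.
No rule produces K13, and it is not given.
Reached: C6 and amber-badge — 2 of the 3.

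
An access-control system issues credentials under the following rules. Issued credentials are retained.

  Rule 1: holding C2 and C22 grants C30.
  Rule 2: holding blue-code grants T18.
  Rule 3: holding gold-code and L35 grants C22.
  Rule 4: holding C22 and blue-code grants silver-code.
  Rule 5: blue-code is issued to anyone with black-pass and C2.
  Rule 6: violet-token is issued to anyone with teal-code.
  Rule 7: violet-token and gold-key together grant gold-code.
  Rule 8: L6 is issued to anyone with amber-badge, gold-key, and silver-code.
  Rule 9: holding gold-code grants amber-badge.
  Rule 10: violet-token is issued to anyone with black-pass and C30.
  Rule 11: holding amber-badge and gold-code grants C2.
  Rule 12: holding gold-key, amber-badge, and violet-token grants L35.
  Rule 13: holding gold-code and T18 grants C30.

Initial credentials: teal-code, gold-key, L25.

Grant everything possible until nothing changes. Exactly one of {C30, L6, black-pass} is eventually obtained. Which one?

C30

Holding teal-code grants violet-token (Rule 6).
Holding violet-token and gold-key grants gold-code (Rule 7).
Holding gold-code grants amber-badge (Rule 9).
Holding gold-key, amber-badge, and violet-token grants L35 (Rule 12).
Holding amber-badge and gold-code grants C2 (Rule 11).
Holding gold-code and L35 grants C22 (Rule 3).
Holding C2 and C22 grants C30 (Rule 1).
L6 would need amber-badge, gold-key, and silver-code (Rule 8), but silver-code is never granted. No rule produces black-pass, and it is not given.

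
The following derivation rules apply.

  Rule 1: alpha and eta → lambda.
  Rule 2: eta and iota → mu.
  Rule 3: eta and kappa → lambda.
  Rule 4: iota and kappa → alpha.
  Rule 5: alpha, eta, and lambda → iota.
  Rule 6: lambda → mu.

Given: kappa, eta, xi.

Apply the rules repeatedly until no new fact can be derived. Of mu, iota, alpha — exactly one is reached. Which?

From eta and kappa, Rule 3 gives lambda.
From lambda, Rule 6 gives mu.
iota would need alpha, eta, and lambda (Rule 5), but alpha is never established. alpha would need iota and kappa (Rule 4), but iota is never established.

mu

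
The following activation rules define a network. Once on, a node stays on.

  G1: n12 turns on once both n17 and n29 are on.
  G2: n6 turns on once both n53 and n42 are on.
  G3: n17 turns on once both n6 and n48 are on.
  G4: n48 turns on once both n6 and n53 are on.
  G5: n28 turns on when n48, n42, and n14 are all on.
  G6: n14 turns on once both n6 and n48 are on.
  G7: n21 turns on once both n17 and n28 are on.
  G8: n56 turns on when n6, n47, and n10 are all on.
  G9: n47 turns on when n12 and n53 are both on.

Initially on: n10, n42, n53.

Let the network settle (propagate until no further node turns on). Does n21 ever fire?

Yes

G2: n53 and n42 on → n6 on.
n6 and n53 are on, so n48 turns on (G4).
G3: n6 and n48 on → n17 on.
G6: n6 and n48 on → n14 on.
G5: n48, n42, and n14 on → n28 on.
n17 and n28 are on, so n21 turns on (G7).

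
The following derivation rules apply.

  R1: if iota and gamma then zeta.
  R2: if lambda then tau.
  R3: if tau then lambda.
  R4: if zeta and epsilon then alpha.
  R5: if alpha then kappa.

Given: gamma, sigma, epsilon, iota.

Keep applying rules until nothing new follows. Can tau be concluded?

tau would need lambda (R2), but lambda is never established.

No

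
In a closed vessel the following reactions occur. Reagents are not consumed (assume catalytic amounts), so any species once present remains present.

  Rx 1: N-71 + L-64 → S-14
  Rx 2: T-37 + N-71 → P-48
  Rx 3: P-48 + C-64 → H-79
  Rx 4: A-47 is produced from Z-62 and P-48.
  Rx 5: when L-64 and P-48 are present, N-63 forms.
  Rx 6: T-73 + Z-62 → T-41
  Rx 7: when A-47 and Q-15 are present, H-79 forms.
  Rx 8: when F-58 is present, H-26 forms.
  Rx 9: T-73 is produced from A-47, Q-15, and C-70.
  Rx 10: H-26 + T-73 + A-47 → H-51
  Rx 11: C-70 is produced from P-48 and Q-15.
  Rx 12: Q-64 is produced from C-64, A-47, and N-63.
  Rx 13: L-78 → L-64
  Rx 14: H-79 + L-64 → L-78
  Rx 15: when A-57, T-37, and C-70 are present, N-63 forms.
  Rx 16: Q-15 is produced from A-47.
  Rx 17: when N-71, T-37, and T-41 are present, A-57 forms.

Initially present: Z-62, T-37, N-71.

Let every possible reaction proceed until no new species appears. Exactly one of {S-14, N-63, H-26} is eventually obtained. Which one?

N-63

T-37 and N-71 present → P-48 forms (Rx 2).
Z-62 and P-48 present → A-47 forms (Rx 4).
A-47 present → Q-15 forms (Rx 16).
P-48 and Q-15 present → C-70 forms (Rx 11).
A-47, Q-15, and C-70 present → T-73 forms (Rx 9).
T-73 and Z-62 present → T-41 forms (Rx 6).
N-71, T-37, and T-41 present → A-57 forms (Rx 17).
A-57, T-37, and C-70 present → N-63 forms (Rx 15).
S-14 would need N-71 and L-64 (Rx 1), but L-64 never forms. H-26 would need F-58 (Rx 8), but F-58 never forms.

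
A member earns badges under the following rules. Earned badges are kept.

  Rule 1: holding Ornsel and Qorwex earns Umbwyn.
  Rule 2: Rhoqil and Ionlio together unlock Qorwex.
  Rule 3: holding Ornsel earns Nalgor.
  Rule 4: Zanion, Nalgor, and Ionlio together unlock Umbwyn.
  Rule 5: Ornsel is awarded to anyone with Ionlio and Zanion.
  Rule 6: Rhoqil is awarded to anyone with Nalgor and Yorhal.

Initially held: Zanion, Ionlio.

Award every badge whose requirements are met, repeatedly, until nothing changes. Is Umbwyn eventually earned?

Yes

With Ionlio and Zanion, Ornsel is earned (Rule 5).
With Ornsel, Nalgor is earned (Rule 3).
With Zanion, Nalgor, and Ionlio, Umbwyn is earned (Rule 4).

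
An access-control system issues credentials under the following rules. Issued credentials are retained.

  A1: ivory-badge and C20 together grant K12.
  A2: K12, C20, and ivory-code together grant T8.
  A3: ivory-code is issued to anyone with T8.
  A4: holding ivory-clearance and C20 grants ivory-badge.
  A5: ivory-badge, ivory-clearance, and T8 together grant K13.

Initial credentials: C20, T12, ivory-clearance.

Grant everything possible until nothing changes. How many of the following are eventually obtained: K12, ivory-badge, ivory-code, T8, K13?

Holding ivory-clearance and C20 grants ivory-badge (A4).
Holding ivory-badge and C20 grants K12 (A1).
K12: reached.
ivory-badge: reached.
ivory-code would need T8 (A3), but T8 is never granted.
T8 would need K12, C20, and ivory-code (A2), but ivory-code is never granted.
K13 would need ivory-badge, ivory-clearance, and T8 (A5), but T8 is never granted.
Reached: K12 and ivory-badge — 2 of the 5.

2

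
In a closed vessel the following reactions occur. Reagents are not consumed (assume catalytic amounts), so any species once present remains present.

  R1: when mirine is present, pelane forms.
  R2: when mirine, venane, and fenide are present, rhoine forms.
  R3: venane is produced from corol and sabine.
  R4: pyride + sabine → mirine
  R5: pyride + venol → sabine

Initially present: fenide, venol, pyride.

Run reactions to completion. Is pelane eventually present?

pyride and venol present → sabine forms (R5).
pyride and sabine present → mirine forms (R4).
mirine present → pelane forms (R1).

Yes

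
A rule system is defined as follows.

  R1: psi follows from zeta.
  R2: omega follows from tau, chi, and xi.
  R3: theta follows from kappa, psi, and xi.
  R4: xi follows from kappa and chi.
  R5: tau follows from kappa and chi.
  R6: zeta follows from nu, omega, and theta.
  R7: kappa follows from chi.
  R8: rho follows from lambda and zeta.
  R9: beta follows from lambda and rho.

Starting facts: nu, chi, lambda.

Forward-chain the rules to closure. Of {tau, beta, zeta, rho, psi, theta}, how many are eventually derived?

1

chi holds, so kappa follows (R7).
From kappa and chi, R5 gives tau.
tau: reached.
beta would need lambda and rho (R9), but rho is never established.
zeta would need nu, omega, and theta (R6), but theta is never established.
rho would need lambda and zeta (R8), but zeta is never established.
psi would need zeta (R1), but zeta is never established.
theta would need kappa, psi, and xi (R3), but psi is never established.
Reached: tau — 1 of the 6.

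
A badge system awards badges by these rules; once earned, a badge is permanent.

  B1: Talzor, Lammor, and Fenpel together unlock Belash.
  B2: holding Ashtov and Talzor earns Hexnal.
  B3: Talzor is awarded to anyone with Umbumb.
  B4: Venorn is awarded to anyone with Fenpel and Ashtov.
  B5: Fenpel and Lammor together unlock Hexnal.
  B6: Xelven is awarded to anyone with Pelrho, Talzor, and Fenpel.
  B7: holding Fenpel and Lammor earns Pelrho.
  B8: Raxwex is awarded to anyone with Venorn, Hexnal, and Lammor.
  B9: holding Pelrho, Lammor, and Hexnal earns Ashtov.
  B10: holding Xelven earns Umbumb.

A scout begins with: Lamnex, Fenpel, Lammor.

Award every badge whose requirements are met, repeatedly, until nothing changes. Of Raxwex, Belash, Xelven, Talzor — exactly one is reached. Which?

With Fenpel and Lammor, Hexnal is earned (B5).
With Fenpel and Lammor, Pelrho is earned (B7).
With Pelrho, Lammor, and Hexnal, Ashtov is earned (B9).
With Fenpel and Ashtov, Venorn is earned (B4).
With Venorn, Hexnal, and Lammor, Raxwex is earned (B8).
Xelven would need Pelrho, Talzor, and Fenpel (B6), but Talzor is never earned. Talzor would need Umbumb (B3), but Umbumb is never earned. Belash would need Talzor, Lammor, and Fenpel (B1), but Talzor is never earned.

Raxwex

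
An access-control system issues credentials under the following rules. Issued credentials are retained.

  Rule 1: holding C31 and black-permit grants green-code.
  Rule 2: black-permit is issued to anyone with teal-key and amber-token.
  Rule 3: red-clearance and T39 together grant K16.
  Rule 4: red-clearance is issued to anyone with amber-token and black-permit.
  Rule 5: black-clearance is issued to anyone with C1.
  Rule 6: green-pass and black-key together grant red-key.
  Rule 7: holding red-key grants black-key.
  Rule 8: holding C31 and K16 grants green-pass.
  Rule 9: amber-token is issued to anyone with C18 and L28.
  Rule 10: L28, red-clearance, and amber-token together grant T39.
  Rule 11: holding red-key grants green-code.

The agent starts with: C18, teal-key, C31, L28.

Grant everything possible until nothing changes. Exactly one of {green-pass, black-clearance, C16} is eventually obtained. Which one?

green-pass

Holding C18 and L28 grants amber-token (Rule 9).
Holding teal-key and amber-token grants black-permit (Rule 2).
Holding amber-token and black-permit grants red-clearance (Rule 4).
Holding L28, red-clearance, and amber-token grants T39 (Rule 10).
Holding red-clearance and T39 grants K16 (Rule 3).
Holding C31 and K16 grants green-pass (Rule 8).
No rule produces C16, and it is not given. black-clearance would need C1 (Rule 5), but C1 is never granted.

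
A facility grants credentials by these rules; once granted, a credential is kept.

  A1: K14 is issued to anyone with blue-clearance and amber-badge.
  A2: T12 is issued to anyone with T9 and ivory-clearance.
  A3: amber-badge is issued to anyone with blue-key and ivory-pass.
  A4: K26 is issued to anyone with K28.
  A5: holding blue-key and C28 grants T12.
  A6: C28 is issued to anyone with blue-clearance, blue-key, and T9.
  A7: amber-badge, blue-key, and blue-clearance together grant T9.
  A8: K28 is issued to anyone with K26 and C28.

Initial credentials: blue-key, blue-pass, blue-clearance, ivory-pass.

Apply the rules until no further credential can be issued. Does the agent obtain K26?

No

K26 would need K28 (A4), but K28 is never granted.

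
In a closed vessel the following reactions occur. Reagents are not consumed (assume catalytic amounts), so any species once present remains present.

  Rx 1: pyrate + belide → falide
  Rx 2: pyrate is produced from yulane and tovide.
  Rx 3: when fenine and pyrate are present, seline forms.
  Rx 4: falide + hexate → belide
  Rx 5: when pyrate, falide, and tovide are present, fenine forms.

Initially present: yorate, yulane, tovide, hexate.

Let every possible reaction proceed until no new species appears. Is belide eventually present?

No

belide would need falide and hexate (Rx 4), but falide never forms.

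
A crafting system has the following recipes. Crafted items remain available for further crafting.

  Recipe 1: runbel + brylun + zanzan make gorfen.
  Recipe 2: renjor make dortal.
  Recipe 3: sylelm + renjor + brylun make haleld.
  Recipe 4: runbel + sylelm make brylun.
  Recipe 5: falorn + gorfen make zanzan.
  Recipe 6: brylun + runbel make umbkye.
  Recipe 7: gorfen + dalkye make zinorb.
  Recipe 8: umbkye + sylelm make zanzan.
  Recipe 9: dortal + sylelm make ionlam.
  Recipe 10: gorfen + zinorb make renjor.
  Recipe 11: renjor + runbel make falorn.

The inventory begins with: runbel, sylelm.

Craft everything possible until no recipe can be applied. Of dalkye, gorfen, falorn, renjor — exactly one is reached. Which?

gorfen

Using Recipe 4, runbel and sylelm make brylun.
Using Recipe 6, brylun and runbel make umbkye.
Using Recipe 8, umbkye and sylelm make zanzan.
runbel + brylun + zanzan → gorfen (Recipe 1).
No rule produces dalkye, and it is not given. falorn would need renjor and runbel (Recipe 11), but renjor is never obtained. renjor would need gorfen and zinorb (Recipe 10), but zinorb is never obtained.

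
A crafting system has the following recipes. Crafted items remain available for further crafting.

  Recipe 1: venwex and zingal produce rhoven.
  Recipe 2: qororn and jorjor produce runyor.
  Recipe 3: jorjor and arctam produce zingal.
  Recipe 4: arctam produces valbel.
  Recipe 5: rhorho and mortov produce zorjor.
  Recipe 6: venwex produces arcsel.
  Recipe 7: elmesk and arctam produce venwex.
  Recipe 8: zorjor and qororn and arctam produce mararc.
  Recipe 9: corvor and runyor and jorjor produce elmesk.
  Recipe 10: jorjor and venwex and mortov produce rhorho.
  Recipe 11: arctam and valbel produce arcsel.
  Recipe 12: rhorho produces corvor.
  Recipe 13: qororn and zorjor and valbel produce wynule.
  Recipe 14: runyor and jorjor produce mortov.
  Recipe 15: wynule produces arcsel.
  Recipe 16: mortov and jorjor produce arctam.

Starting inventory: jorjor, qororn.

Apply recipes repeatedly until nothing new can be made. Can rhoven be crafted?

rhoven would need venwex and zingal (Recipe 1), but venwex is never obtained.

No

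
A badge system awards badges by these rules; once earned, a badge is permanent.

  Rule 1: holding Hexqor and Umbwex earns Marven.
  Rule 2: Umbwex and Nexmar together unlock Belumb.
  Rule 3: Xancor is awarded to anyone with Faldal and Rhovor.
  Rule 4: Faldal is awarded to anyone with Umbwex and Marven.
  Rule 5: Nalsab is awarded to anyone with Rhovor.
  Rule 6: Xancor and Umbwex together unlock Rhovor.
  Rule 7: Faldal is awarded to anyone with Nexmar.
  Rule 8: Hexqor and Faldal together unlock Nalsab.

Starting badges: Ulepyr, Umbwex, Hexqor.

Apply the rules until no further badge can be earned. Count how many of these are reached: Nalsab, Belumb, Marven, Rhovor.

2

With Hexqor and Umbwex, Marven is earned (Rule 1).
With Umbwex and Marven, Faldal is earned (Rule 4).
With Hexqor and Faldal, Nalsab is earned (Rule 8).
Nalsab: reached.
Belumb would need Umbwex and Nexmar (Rule 2), but Nexmar is never earned.
Marven: reached.
Rhovor would need Xancor and Umbwex (Rule 6), but Xancor is never earned.
Reached: Nalsab and Marven — 2 of the 4.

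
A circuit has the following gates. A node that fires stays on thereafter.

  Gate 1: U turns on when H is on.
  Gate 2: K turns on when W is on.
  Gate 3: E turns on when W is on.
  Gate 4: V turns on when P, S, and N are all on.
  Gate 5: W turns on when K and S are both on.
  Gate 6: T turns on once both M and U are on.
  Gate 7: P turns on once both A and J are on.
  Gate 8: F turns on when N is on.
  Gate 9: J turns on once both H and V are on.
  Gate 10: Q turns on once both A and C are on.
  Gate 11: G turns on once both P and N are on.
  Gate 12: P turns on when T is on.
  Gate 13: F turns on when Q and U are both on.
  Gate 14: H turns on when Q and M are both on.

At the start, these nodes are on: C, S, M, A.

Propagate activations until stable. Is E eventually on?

E would need W (Gate 3), but W never turns on.

No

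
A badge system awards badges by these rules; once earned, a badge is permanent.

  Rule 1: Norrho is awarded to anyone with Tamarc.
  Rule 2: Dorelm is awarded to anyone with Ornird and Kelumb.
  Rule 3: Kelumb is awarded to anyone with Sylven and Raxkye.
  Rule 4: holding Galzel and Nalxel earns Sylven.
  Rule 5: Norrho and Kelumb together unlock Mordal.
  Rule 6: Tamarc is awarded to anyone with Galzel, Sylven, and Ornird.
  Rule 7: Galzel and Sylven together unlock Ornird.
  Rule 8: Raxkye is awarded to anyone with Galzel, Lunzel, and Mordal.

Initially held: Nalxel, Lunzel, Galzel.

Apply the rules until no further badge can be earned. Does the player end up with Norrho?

Yes

With Galzel and Nalxel, Sylven is earned (Rule 4).
With Galzel and Sylven, Ornird is earned (Rule 7).
With Galzel, Sylven, and Ornird, Tamarc is earned (Rule 6).
With Tamarc, Norrho is earned (Rule 1).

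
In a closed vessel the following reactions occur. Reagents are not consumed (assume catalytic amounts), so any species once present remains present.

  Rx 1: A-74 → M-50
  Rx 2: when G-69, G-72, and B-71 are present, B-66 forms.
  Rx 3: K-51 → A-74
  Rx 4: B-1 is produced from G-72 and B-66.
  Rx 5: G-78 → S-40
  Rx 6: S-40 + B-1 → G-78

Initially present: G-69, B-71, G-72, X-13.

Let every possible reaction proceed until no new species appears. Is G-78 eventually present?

No

G-78 would need S-40 and B-1 (Rx 6), but S-40 never forms.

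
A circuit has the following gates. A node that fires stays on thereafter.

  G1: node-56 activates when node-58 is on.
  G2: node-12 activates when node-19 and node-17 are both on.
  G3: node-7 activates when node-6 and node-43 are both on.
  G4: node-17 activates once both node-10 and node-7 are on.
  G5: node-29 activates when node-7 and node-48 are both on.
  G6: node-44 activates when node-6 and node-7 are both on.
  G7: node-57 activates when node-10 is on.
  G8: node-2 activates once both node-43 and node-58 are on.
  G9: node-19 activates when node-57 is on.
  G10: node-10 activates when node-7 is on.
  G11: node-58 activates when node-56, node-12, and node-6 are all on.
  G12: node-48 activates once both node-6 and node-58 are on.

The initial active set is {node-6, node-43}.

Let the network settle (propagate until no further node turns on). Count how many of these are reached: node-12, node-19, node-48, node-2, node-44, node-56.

G3: node-6 and node-43 on → node-7 on.
G6: node-6 and node-7 on → node-44 on.
node-7 is on, so node-10 activates (G10).
node-10 and node-7 are on, so node-17 activates (G4).
node-10 is on, so node-57 activates (G7).
G9: node-57 on → node-19 on.
G2: node-19 and node-17 on → node-12 on.
node-12: reached.
node-19: reached.
node-48 would need node-6 and node-58 (G12), but node-58 never turns on.
node-2 would need node-43 and node-58 (G8), but node-58 never turns on.
node-44: reached.
node-56 would need node-58 (G1), but node-58 never turns on.
Reached: node-12, node-19, and node-44 — 3 of the 6.

3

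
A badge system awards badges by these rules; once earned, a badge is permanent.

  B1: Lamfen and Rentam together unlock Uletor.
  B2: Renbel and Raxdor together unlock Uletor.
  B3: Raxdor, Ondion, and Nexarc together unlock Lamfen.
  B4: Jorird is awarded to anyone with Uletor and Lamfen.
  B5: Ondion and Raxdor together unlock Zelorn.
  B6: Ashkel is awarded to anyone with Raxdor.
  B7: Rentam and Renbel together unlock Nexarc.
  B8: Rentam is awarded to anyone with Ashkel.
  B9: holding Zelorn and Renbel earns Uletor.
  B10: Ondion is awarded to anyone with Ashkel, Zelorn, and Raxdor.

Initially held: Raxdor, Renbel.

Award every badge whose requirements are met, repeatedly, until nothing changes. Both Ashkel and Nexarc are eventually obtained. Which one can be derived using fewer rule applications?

Ashkel

Ashkel: With Raxdor, Ashkel is earned (B6). [1 rule application]
Nexarc: With Raxdor, Ashkel is earned (B6). With Ashkel, Rentam is earned (B8). With Rentam and Renbel, Nexarc is earned (B7). [3 rule applications]
Ashkel needs fewer.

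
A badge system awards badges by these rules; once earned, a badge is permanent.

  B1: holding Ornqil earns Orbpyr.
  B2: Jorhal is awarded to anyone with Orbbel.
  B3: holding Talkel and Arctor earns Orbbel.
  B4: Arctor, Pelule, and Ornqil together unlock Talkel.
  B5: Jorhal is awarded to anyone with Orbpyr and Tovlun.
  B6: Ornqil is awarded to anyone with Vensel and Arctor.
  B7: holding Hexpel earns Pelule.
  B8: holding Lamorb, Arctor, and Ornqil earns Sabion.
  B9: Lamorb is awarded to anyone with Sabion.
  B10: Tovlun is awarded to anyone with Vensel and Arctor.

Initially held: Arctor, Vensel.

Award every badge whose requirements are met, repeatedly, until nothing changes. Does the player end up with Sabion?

No

Sabion would need Lamorb, Arctor, and Ornqil (B8), but Lamorb is never earned.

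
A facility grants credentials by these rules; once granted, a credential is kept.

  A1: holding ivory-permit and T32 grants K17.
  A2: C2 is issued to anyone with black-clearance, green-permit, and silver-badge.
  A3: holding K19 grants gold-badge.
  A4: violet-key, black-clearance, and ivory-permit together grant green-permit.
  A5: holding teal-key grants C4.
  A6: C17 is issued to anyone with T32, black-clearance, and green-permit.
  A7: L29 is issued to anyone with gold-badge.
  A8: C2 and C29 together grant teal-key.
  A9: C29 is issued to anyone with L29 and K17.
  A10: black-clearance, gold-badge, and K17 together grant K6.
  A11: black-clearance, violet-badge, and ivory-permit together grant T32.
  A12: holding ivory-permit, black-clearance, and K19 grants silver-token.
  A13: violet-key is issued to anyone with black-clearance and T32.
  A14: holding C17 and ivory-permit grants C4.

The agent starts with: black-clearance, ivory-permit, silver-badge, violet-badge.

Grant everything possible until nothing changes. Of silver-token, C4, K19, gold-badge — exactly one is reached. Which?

C4

Holding black-clearance, violet-badge, and ivory-permit grants T32 (A11).
Holding black-clearance and T32 grants violet-key (A13).
Holding violet-key, black-clearance, and ivory-permit grants green-permit (A4).
Holding T32, black-clearance, and green-permit grants C17 (A6).
Holding C17 and ivory-permit grants C4 (A14).
No rule produces K19, and it is not given. gold-badge would need K19 (A3), but K19 is never granted. silver-token would need ivory-permit, black-clearance, and K19 (A12), but K19 is never granted.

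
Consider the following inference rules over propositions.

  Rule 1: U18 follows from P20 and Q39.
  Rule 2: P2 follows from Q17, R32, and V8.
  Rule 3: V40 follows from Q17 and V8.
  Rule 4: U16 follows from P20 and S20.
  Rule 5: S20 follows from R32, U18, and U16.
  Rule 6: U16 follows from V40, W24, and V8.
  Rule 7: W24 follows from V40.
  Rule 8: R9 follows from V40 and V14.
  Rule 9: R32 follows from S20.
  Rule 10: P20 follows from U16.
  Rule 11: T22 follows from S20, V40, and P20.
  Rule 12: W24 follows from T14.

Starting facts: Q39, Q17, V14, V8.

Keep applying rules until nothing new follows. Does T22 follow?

T22 would need S20, V40, and P20 (Rule 11), but S20 is never established.

No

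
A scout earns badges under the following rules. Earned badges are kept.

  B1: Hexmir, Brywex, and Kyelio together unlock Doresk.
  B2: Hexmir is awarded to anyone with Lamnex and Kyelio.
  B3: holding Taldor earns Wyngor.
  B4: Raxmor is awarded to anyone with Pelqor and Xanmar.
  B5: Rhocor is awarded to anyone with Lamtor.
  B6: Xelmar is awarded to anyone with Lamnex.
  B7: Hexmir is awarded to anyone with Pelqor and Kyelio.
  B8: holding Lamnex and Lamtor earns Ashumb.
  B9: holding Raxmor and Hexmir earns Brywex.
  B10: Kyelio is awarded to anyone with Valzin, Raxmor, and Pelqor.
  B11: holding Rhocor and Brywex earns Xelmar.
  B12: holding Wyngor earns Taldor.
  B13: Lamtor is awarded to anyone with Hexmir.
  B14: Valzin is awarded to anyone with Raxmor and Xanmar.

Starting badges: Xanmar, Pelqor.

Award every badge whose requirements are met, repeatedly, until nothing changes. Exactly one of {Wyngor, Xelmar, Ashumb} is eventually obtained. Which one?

With Pelqor and Xanmar, Raxmor is earned (B4).
With Raxmor and Xanmar, Valzin is earned (B14).
With Valzin, Raxmor, and Pelqor, Kyelio is earned (B10).
With Pelqor and Kyelio, Hexmir is earned (B7).
With Raxmor and Hexmir, Brywex is earned (B9).
With Hexmir, Lamtor is earned (B13).
With Lamtor, Rhocor is earned (B5).
With Rhocor and Brywex, Xelmar is earned (B11).
Wyngor would need Taldor (B3), but Taldor is never earned. Ashumb would need Lamnex and Lamtor (B8), but Lamnex is never earned.

Xelmar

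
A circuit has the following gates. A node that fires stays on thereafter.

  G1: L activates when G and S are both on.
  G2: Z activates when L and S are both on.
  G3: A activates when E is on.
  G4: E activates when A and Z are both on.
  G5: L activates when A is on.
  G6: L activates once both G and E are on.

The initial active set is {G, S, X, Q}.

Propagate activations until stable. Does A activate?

No

A would need E (G3), but E never turns on.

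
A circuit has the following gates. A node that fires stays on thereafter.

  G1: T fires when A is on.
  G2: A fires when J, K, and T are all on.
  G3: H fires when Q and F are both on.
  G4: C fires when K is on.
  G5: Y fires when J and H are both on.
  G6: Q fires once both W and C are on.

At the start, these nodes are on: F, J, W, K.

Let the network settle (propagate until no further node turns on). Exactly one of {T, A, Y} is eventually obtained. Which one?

Y

K is on, so C fires (G4).
G6: W and C on → Q on.
Q and F are on, so H fires (G3).
G5: J and H on → Y on.
A would need J, K, and T (G2), but T never turns on. T would need A (G1), but A never turns on.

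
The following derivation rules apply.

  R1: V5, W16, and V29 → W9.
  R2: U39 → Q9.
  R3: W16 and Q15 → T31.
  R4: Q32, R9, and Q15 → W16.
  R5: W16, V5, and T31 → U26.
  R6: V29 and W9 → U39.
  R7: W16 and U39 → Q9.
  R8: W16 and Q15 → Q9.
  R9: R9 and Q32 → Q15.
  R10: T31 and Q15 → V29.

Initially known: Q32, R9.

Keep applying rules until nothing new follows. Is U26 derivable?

No

U26 would need W16, V5, and T31 (R5), but V5 is never established.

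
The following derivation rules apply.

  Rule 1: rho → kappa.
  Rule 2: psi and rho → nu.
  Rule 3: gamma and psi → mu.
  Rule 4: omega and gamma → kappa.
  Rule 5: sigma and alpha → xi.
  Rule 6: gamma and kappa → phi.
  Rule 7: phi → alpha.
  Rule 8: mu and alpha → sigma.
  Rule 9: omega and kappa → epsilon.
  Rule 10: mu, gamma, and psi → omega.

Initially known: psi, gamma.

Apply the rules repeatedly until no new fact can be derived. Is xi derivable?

From gamma and psi, Rule 3 gives mu.
mu, gamma, and psi hold, so omega follows (Rule 10).
From omega and gamma, Rule 4 gives kappa.
gamma and kappa hold, so phi follows (Rule 6).
From phi, Rule 7 gives alpha.
From mu and alpha, Rule 8 gives sigma.
From sigma and alpha, Rule 5 gives xi.

Yes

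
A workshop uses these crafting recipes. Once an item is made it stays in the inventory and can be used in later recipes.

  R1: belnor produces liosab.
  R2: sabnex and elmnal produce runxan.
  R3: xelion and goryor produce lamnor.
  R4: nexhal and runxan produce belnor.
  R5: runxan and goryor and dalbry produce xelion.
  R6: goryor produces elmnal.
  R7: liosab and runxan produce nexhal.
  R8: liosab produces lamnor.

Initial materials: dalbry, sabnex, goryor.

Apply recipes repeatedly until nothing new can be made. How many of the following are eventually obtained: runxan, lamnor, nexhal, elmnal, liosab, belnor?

Using R6, goryor makes elmnal.
sabnex and elmnal → runxan (R2).
runxan and goryor and dalbry → xelion (R5).
xelion and goryor → lamnor (R3).
runxan: reached.
lamnor: reached.
nexhal would need liosab and runxan (R7), but liosab is never obtained.
elmnal: reached.
liosab would need belnor (R1), but belnor is never obtained.
belnor would need nexhal and runxan (R4), but nexhal is never obtained.
Reached: runxan, lamnor, and elmnal — 3 of the 6.

3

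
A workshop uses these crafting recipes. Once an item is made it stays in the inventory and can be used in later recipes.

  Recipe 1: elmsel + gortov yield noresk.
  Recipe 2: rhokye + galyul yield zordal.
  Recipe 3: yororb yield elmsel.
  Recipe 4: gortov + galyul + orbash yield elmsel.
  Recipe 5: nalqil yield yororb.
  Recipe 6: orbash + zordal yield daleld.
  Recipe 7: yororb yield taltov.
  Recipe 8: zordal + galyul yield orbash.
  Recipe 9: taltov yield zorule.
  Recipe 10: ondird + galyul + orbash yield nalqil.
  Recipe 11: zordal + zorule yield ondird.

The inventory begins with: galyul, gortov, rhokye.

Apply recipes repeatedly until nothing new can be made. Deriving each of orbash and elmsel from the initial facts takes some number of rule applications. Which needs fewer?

orbash

orbash: Using Recipe 2, rhokye and galyul make zordal. Using Recipe 8, zordal and galyul make orbash. [2 rule applications]
elmsel: rhokye + galyul → zordal (Recipe 2). Using Recipe 8, zordal and galyul make orbash. Using Recipe 4, gortov, galyul, and orbash make elmsel. [3 rule applications]
orbash needs fewer.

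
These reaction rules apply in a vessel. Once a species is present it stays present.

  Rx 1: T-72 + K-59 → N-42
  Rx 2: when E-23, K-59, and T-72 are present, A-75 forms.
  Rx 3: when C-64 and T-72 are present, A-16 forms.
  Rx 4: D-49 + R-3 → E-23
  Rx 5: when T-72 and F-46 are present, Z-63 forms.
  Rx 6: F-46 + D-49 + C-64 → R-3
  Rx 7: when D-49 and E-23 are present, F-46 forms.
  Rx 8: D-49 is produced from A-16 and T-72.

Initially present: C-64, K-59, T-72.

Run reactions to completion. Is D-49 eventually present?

Yes

C-64 and T-72 present → A-16 forms (Rx 3).
A-16 and T-72 present → D-49 forms (Rx 8).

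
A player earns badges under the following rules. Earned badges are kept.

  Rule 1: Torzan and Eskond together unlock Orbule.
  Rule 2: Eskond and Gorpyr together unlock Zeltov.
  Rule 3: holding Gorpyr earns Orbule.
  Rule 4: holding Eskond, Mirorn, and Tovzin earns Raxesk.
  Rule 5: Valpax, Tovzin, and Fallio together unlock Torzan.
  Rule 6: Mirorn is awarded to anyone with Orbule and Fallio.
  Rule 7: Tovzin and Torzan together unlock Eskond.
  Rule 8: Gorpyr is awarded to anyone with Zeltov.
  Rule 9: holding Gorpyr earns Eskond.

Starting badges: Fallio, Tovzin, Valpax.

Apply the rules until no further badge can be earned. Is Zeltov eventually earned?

Zeltov would need Eskond and Gorpyr (Rule 2), but Gorpyr is never earned.

No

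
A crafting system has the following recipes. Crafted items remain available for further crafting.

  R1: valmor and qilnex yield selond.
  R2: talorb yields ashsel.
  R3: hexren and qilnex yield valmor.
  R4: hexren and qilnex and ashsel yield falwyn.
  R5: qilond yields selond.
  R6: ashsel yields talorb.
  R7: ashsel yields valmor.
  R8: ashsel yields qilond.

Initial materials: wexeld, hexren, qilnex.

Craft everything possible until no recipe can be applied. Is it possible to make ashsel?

ashsel would need talorb (R2), but talorb is never obtained.

No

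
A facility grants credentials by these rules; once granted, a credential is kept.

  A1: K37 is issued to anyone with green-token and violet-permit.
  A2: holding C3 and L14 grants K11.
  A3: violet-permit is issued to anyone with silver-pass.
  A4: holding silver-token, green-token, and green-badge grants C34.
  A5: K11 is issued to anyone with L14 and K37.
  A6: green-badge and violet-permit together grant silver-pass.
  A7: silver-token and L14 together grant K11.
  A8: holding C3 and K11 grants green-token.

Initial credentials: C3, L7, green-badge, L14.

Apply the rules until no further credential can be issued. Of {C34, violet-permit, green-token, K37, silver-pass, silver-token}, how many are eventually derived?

1

Holding C3 and L14 grants K11 (A2).
Holding C3 and K11 grants green-token (A8).
C34 would need silver-token, green-token, and green-badge (A4), but silver-token is never granted.
violet-permit would need silver-pass (A3), but silver-pass is never granted.
green-token: reached.
K37 would need green-token and violet-permit (A1), but violet-permit is never granted.
silver-pass would need green-badge and violet-permit (A6), but violet-permit is never granted.
No rule produces silver-token, and it is not given.
Reached: green-token — 1 of the 6.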